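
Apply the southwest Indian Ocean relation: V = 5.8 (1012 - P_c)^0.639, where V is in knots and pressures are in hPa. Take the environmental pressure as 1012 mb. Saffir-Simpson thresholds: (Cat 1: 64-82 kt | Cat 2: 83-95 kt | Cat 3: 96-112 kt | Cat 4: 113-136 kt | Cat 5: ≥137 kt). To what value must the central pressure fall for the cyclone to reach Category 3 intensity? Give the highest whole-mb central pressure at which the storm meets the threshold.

931 mb

Category 3 begins at V = 96 kt.
Required ΔP = (96/5.8)^(1/0.639) = 16.552^1.565 ≈ 80.80 mb.
P_c ≤ 1012 − 80.80 = 931.20, so the highest integer P_c is 931 mb.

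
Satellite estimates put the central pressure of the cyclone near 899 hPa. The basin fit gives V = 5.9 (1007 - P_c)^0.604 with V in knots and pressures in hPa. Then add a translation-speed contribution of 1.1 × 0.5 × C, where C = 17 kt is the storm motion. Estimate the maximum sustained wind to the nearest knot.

ΔP = 1007 − 899 = 108 hPa.
108^0.604 ≈ 16.912.
V ≈ 5.9 × 16.912 ≈ 99.8 kt.
Translation term: 1.1 × 0.5 × 17 = 9.35 kt.
Corrected V ≈ 109.15 kt → 109 kt.

109 kt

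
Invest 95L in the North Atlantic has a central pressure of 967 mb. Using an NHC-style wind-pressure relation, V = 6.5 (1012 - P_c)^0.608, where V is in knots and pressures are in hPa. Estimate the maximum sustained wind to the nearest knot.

66 kt

ΔP = 1012 − 967 = 45 mb.
45^0.608 ≈ 10.119.
V ≈ 6.5 × 10.119 ≈ 65.8 kt.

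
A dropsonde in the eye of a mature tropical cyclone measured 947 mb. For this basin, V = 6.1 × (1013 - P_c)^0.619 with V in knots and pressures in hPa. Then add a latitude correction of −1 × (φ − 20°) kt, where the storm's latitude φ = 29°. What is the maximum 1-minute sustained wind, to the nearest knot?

73 kt

ΔP = 1013 − 947 = 66 mb.
66^0.619 ≈ 13.375.
V ≈ 6.1 × 13.375 ≈ 81.6 kt.
Latitude correction: −1 × (29 − 20) = -9 kt.
Corrected V ≈ 72.6 kt → 73 kt.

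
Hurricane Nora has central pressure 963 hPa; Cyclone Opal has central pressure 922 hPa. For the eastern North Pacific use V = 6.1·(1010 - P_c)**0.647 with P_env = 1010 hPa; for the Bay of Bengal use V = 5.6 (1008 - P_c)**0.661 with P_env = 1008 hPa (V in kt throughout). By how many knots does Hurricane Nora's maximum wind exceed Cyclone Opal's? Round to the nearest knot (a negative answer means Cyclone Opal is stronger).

-33 kt

Hurricane Nora: ΔP = 47; V ≈ 6.1 × 47^0.647 ≈ 73.65 kt.
Cyclone Opal: ΔP = 86; V ≈ 5.6 × 86^0.661 ≈ 106.39 kt.
Difference ≈ 73.65 − 106.39 = -32.74 → -33 kt.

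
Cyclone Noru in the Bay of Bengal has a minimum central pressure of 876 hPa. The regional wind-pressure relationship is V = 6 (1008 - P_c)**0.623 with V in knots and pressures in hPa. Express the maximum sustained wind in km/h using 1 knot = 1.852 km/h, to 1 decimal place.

232.8 km/h

ΔP = 1008 − 876 = 132 hPa.
V ≈ 6 × 132^0.623 = 6 × 20.947 ≈ 125.681 kt.
125.681 × 1.852 ≈ 232.76 km/h → 232.8 km/h.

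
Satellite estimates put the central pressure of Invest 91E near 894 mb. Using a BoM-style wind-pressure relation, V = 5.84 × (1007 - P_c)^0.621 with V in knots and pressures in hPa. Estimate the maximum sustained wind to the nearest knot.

ΔP = 1007 − 894 = 113 mb.
113^0.621 ≈ 18.835.
V ≈ 5.84 × 18.835 ≈ 110.0 kt.

110 kt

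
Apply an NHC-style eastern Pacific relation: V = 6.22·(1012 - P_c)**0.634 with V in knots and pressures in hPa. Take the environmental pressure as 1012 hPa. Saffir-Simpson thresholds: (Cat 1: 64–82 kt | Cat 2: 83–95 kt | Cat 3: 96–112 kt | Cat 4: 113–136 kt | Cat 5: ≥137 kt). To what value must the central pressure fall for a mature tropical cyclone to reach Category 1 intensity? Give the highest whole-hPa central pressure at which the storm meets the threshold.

Category 1 begins at V = 64 kt.
Required ΔP = (64/6.22)^(1/0.634) = 10.289^1.577 ≈ 39.52 hPa.
P_c ≤ 1012 − 39.52 = 972.48, so the highest integer P_c is 972 hPa.

972 hPa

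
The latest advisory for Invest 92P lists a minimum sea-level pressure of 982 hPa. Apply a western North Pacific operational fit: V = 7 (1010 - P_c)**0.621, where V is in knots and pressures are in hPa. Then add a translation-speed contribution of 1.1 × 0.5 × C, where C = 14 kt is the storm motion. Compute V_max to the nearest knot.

ΔP = 1010 − 982 = 28 hPa.
28^0.621 ≈ 7.919.
V ≈ 7 × 7.919 ≈ 55.4 kt.
Translation term: 1.1 × 0.5 × 14 = 7.7 kt.
Corrected V ≈ 63.1 kt → 63 kt.

63 kt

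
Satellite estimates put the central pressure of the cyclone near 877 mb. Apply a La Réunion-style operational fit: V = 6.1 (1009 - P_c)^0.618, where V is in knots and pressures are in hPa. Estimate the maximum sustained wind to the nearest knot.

ΔP = 1009 − 877 = 132 mb.
132^0.618 ≈ 20.442.
V ≈ 6.1 × 20.442 ≈ 124.7 kt.

125 kt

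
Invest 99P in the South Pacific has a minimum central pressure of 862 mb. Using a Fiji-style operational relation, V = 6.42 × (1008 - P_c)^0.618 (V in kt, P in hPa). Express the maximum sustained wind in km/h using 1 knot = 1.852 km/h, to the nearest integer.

259 km/h

ΔP = 1008 − 862 = 146 mb.
V ≈ 6.42 × 146^0.618 = 6.42 × 21.756 ≈ 139.671 kt.
139.671 × 1.852 ≈ 258.67 km/h → 259 km/h.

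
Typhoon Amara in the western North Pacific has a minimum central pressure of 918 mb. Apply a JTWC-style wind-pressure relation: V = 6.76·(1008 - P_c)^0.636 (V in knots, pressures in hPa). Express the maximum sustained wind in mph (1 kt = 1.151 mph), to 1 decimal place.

136.1 mph

ΔP = 1008 − 918 = 90 mb.
V ≈ 6.76 × 90^0.636 = 6.76 × 17.494 ≈ 118.262 kt.
118.262 × 1.151 ≈ 136.12 mph → 136.1 mph.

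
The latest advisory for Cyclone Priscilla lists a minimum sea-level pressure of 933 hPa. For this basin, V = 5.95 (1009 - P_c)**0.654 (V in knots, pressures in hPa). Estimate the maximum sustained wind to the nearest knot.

101 kt

ΔP = 1009 − 933 = 76 hPa.
76^0.654 ≈ 16.984.
V ≈ 5.95 × 16.984 ≈ 101.1 kt.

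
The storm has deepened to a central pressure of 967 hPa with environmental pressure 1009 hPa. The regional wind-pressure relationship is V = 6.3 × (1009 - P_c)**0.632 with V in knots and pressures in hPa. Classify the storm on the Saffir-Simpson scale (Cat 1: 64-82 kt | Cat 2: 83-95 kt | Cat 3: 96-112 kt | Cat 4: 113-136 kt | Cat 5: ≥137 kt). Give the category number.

ΔP = 1009 − 967 = 42 hPa.
V ≈ 6.3 × 42^0.632 = 6.3 × 10.61 ≈ 67 kt.
67 kt falls in the Category 1 band.

1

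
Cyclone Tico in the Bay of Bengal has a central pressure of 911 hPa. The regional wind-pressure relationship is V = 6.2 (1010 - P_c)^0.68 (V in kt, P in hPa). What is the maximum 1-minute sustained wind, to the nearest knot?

ΔP = 1010 − 911 = 99 hPa.
99^0.68 ≈ 22.753.
V ≈ 6.2 × 22.753 ≈ 141.1 kt.

141 kt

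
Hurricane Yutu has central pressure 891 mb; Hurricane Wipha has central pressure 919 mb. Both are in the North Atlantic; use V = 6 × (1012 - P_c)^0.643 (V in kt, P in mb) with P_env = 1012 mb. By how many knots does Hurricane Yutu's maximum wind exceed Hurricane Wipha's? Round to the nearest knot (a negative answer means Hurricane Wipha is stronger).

Hurricane Yutu: ΔP = 121; V ≈ 6 × 121^0.643 ≈ 131.03 kt.
Hurricane Wipha: ΔP = 93; V ≈ 6 × 93^0.643 ≈ 110.63 kt.
Difference ≈ 131.03 − 110.63 = 20.40 → 20 kt.

20 kt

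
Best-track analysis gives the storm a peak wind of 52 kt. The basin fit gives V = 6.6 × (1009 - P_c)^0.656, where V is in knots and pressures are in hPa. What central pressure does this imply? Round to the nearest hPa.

986 hPa

ΔP = (V / 6.6)^(1/0.656) = (52/6.6)^1.524.
52/6.6 = 7.879; 7.879^1.524 ≈ 23.26 hPa.
P_c = 1009 − 23.26 = 985.74 ≈ 986 hPa.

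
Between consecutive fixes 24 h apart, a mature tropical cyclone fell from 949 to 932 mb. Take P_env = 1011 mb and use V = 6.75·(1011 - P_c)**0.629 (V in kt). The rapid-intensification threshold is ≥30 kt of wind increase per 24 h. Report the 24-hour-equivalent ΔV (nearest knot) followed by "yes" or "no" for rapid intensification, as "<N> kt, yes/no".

15 kt, no

V₁: ΔP = 62, V ≈ 6.75 × 62^0.629 ≈ 90.51 kt.
V₂: ΔP = 79, V ≈ 6.75 × 79^0.629 ≈ 105.42 kt.
ΔV over 24 h = 14.91 kt → 24 h equivalent = 14.91 × 24/24 ≈ 14.91 kt.
15 kt < 30 kt ⇒ not rapid intensification.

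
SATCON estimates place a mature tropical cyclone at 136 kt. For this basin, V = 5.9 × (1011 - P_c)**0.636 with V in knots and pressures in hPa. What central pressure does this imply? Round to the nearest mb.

ΔP = (V / 5.9)^(1/0.636) = (136/5.9)^1.572.
136/5.9 = 23.051; 23.051^1.572 ≈ 138.86 mb.
P_c = 1011 − 138.86 = 872.14 ≈ 872 mb.

872 mb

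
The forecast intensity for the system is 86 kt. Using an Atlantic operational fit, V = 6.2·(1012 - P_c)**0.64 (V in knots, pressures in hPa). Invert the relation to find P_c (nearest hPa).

951 hPa

ΔP = (V / 6.2)^(1/0.64) = (86/6.2)^1.562.
86/6.2 = 13.871; 13.871^1.562 ≈ 60.89 hPa.
P_c = 1012 − 60.89 = 951.11 ≈ 951 hPa.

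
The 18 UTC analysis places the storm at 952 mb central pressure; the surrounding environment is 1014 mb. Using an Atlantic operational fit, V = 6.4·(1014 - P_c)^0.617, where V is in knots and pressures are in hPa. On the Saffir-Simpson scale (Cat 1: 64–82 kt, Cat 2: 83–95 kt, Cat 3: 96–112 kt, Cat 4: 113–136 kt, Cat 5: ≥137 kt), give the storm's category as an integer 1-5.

ΔP = 1014 − 952 = 62 mb.
V ≈ 6.4 × 62^0.617 = 6.4 × 12.76 ≈ 82 kt.
82 kt falls in the Category 1 band.

1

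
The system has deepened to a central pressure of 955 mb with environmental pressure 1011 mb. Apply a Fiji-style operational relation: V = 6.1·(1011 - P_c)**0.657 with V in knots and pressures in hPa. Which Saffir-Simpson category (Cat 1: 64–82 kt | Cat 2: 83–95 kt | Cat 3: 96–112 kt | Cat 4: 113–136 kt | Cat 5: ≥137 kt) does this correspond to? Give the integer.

2

ΔP = 1011 − 955 = 56 mb.
V ≈ 6.1 × 56^0.657 = 6.1 × 14.08 ≈ 86 kt.
86 kt falls in the Category 2 band.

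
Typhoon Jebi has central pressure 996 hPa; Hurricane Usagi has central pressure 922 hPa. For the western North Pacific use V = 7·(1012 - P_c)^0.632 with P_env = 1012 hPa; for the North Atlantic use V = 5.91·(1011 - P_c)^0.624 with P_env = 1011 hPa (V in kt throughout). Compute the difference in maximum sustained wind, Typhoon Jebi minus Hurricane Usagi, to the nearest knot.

-57 kt

Typhoon Jebi: ΔP = 16; V ≈ 7 × 16^0.632 ≈ 40.37 kt.
Hurricane Usagi: ΔP = 89; V ≈ 5.91 × 89^0.624 ≈ 97.28 kt.
Difference ≈ 40.37 − 97.28 = -56.91 → -57 kt.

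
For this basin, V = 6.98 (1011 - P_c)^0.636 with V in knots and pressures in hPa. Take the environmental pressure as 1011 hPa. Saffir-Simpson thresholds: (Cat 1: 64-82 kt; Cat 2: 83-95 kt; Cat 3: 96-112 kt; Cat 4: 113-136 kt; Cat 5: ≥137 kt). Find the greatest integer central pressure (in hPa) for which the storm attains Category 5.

903 hPa

Category 5 begins at V = 137 kt.
Required ΔP = (137/6.98)^(1/0.636) = 19.628^1.572 ≈ 107.85 hPa.
P_c ≤ 1011 − 107.85 = 903.15, so the highest integer P_c is 903 hPa.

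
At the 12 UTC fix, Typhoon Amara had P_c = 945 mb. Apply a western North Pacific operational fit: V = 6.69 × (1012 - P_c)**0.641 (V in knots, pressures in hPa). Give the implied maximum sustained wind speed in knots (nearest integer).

ΔP = 1012 − 945 = 67 mb.
67^0.641 ≈ 14.809.
V ≈ 6.69 × 14.809 ≈ 99.1 kt.

99 kt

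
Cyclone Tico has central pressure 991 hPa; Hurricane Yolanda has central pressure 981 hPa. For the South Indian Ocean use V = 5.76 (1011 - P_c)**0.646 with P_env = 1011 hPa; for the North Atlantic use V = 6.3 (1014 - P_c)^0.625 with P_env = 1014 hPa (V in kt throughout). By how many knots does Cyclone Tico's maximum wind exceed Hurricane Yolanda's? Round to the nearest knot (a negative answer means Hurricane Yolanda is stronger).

Cyclone Tico: ΔP = 20; V ≈ 5.76 × 20^0.646 ≈ 39.89 kt.
Hurricane Yolanda: ΔP = 33; V ≈ 6.3 × 33^0.625 ≈ 56.03 kt.
Difference ≈ 39.89 − 56.03 = -16.14 → -16 kt.

-16 kt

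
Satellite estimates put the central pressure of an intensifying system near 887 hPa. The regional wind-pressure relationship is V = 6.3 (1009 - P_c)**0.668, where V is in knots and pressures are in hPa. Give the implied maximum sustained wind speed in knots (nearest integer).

ΔP = 1009 − 887 = 122 hPa.
122^0.668 ≈ 24.756.
V ≈ 6.3 × 24.756 ≈ 156.0 kt.

156 kt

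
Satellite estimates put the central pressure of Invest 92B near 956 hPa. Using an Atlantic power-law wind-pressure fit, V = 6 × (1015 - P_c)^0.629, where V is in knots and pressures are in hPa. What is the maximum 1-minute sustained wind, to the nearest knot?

ΔP = 1015 − 956 = 59 hPa.
59^0.629 ≈ 12.998.
V ≈ 6 × 12.998 ≈ 78.0 kt.

78 kt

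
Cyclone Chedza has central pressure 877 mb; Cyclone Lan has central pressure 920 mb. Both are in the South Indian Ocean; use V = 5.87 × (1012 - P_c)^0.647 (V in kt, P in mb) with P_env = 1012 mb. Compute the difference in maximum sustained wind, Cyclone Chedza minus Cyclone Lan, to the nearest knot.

31 kt

Cyclone Chedza: ΔP = 135; V ≈ 5.87 × 135^0.647 ≈ 140.27 kt.
Cyclone Lan: ΔP = 92; V ≈ 5.87 × 92^0.647 ≈ 109.45 kt.
Difference ≈ 140.27 − 109.45 = 30.82 → 31 kt.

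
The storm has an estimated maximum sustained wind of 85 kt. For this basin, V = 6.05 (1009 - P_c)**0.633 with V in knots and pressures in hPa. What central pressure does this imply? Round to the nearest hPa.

944 hPa

ΔP = (V / 6.05)^(1/0.633) = (85/6.05)^1.580.
85/6.05 = 14.050; 14.050^1.580 ≈ 65.02 hPa.
P_c = 1009 − 65.02 = 943.98 ≈ 944 hPa.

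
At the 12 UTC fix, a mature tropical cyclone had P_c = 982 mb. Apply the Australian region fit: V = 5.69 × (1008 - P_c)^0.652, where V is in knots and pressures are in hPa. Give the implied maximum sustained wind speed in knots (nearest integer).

ΔP = 1008 − 982 = 26 mb.
26^0.652 ≈ 8.367.
V ≈ 5.69 × 8.367 ≈ 47.6 kt.

48 kt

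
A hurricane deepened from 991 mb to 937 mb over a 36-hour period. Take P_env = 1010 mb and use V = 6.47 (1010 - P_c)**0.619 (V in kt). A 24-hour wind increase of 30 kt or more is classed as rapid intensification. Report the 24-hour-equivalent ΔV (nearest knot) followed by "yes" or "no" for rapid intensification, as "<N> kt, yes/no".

35 kt, yes

V₁: ΔP = 19, V ≈ 6.47 × 19^0.619 ≈ 40.04 kt.
V₂: ΔP = 73, V ≈ 6.47 × 73^0.619 ≈ 92.11 kt.
ΔV over 36 h = 52.07 kt → 24 h equivalent = 52.07 × 24/36 ≈ 34.71 kt.
35 kt ≥ 30 kt ⇒ rapid intensification.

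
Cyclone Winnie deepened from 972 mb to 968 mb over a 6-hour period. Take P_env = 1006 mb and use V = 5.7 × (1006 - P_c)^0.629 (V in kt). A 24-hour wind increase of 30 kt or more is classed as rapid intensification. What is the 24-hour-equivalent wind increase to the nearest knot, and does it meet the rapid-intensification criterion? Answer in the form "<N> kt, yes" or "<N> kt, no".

15 kt, no

V₁: ΔP = 34, V ≈ 5.7 × 34^0.629 ≈ 52.38 kt.
V₂: ΔP = 38, V ≈ 5.7 × 38^0.629 ≈ 56.18 kt.
ΔV over 6 h = 3.80 kt → 24 h equivalent = 3.80 × 24/6 ≈ 15.20 kt.
15 kt < 30 kt ⇒ not rapid intensification.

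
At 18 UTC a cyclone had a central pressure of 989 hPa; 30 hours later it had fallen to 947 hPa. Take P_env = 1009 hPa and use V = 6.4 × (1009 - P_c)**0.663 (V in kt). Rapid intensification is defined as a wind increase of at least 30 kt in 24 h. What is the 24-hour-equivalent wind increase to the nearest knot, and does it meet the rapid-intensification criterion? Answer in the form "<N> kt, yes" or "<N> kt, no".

V₁: ΔP = 20, V ≈ 6.4 × 20^0.663 ≈ 46.64 kt.
V₂: ΔP = 62, V ≈ 6.4 × 62^0.663 ≈ 98.75 kt.
ΔV over 30 h = 52.11 kt → 24 h equivalent = 52.11 × 24/30 ≈ 41.69 kt.
42 kt ≥ 30 kt ⇒ rapid intensification.

42 kt, yes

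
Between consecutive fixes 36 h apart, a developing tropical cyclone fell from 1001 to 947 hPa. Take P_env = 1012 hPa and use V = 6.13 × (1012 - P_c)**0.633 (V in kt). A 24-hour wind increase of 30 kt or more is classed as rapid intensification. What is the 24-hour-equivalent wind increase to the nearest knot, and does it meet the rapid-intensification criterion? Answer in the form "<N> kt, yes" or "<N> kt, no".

V₁: ΔP = 11, V ≈ 6.13 × 11^0.633 ≈ 27.97 kt.
V₂: ΔP = 65, V ≈ 6.13 × 65^0.633 ≈ 86.11 kt.
ΔV over 36 h = 58.14 kt → 24 h equivalent = 58.14 × 24/36 ≈ 38.76 kt.
39 kt ≥ 30 kt ⇒ rapid intensification.

39 kt, yes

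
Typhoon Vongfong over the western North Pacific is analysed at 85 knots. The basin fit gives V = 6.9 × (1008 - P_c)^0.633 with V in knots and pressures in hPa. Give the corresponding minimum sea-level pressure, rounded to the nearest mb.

955 mb

ΔP = (V / 6.9)^(1/0.633) = (85/6.9)^1.580.
85/6.9 = 12.319; 12.319^1.580 ≈ 52.83 mb.
P_c = 1008 − 52.83 = 955.17 ≈ 955 mb.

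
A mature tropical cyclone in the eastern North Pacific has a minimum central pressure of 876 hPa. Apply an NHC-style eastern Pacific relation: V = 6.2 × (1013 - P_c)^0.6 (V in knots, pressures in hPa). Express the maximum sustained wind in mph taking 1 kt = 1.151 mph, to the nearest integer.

ΔP = 1013 − 876 = 137 hPa.
V ≈ 6.2 × 137^0.6 = 6.2 × 19.144 ≈ 118.693 kt.
118.693 × 1.151 ≈ 136.62 mph → 137 mph.

137 mph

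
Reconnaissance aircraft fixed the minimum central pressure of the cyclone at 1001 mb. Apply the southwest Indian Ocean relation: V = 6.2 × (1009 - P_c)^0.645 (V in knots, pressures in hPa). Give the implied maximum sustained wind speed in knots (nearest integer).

24 kt

ΔP = 1009 − 1001 = 8 mb.
8^0.645 ≈ 3.824.
V ≈ 6.2 × 3.824 ≈ 23.7 kt.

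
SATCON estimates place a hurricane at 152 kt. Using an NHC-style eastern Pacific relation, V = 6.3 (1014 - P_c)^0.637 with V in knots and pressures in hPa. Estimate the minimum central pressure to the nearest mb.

ΔP = (V / 6.3)^(1/0.637) = (152/6.3)^1.570.
152/6.3 = 24.127; 24.127^1.570 ≈ 148.02 mb.
P_c = 1014 − 148.02 = 865.98 ≈ 866 mb.

866 mb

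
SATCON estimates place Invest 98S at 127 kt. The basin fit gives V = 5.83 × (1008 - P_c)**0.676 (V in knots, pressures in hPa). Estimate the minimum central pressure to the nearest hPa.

ΔP = (V / 5.83)^(1/0.676) = (127/5.83)^1.479.
127/5.83 = 21.784; 21.784^1.479 ≈ 95.39 hPa.
P_c = 1008 − 95.39 = 912.61 ≈ 913 hPa.

913 hPa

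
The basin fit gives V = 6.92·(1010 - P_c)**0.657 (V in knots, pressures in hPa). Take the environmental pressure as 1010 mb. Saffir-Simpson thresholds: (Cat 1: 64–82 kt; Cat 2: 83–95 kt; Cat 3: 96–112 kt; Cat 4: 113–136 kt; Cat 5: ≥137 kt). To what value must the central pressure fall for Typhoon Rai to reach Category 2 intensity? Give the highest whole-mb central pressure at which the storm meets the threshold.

966 mb

Category 2 begins at V = 83 kt.
Required ΔP = (83/6.92)^(1/0.657) = 11.994^1.522 ≈ 43.88 mb.
P_c ≤ 1010 − 43.88 = 966.12, so the highest integer P_c is 966 mb.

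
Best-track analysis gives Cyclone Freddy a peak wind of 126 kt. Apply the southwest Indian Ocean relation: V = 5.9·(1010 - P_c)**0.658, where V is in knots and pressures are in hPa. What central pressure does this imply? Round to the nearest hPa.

ΔP = (V / 5.9)^(1/0.658) = (126/5.9)^1.520.
126/5.9 = 21.356; 21.356^1.520 ≈ 104.84 hPa.
P_c = 1010 − 104.84 = 905.16 ≈ 905 hPa.

905 hPa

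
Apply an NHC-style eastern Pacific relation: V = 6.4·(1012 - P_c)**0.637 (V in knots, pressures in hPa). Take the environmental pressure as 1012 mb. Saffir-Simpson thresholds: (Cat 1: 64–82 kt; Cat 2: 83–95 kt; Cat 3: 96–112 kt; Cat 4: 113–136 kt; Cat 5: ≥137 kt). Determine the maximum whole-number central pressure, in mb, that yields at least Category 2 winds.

956 mb

Category 2 begins at V = 83 kt.
Required ΔP = (83/6.4)^(1/0.637) = 12.969^1.570 ≈ 55.86 mb.
P_c ≤ 1012 − 55.86 = 956.14, so the highest integer P_c is 956 mb.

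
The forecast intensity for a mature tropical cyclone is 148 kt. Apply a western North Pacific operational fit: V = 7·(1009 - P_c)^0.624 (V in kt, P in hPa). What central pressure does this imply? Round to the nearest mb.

ΔP = (V / 7)^(1/0.624) = (148/7)^1.603.
148/7 = 21.143; 21.143^1.603 ≈ 132.94 mb.
P_c = 1009 − 132.94 = 876.06 ≈ 876 mb.

876 mb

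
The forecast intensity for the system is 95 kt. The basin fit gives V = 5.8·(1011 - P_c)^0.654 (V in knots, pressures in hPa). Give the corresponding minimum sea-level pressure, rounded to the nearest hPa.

ΔP = (V / 5.8)^(1/0.654) = (95/5.8)^1.529.
95/5.8 = 16.379; 16.379^1.529 ≈ 71.90 hPa.
P_c = 1011 − 71.90 = 939.10 ≈ 939 hPa.

939 hPa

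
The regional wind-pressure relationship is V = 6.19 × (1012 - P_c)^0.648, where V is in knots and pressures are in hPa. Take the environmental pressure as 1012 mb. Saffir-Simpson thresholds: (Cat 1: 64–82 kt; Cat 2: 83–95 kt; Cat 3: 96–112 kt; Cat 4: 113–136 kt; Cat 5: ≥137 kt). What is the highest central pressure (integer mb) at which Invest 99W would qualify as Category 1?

Category 1 begins at V = 64 kt.
Required ΔP = (64/6.19)^(1/0.648) = 10.339^1.543 ≈ 36.78 mb.
P_c ≤ 1012 − 36.78 = 975.22, so the highest integer P_c is 975 mb.

975 mb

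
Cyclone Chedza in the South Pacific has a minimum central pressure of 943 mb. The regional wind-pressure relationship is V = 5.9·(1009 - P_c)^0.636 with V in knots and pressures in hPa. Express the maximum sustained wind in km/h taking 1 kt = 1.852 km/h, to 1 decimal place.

156.9 km/h

ΔP = 1009 − 943 = 66 mb.
V ≈ 5.9 × 66^0.636 = 5.9 × 14.362 ≈ 84.739 kt.
84.739 × 1.852 ≈ 156.94 km/h → 156.9 km/h.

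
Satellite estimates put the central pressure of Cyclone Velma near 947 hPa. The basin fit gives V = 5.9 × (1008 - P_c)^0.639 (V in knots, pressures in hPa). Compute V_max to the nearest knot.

ΔP = 1008 − 947 = 61 hPa.
61^0.639 ≈ 13.830.
V ≈ 5.9 × 13.830 ≈ 81.6 kt.

82 kt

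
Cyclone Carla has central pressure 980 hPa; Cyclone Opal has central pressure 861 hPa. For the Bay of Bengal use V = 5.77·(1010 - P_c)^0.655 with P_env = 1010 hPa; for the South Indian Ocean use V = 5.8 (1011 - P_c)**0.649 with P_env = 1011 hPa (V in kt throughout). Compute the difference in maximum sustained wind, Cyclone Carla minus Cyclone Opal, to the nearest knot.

Cyclone Carla: ΔP = 30; V ≈ 5.77 × 30^0.655 ≈ 53.54 kt.
Cyclone Opal: ΔP = 150; V ≈ 5.8 × 150^0.649 ≈ 149.87 kt.
Difference ≈ 53.54 − 149.87 = -96.33 → -96 kt.

-96 kt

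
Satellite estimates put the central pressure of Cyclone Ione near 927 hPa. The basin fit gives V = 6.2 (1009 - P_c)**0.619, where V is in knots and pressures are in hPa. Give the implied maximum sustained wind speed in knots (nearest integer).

ΔP = 1009 − 927 = 82 hPa.
82^0.619 ≈ 15.299.
V ≈ 6.2 × 15.299 ≈ 94.9 kt.

95 kt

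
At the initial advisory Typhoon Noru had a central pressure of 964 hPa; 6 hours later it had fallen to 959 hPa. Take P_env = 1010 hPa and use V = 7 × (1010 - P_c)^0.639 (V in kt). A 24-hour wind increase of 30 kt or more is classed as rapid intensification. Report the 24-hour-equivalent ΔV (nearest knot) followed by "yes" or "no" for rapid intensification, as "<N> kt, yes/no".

22 kt, no

V₁: ΔP = 46, V ≈ 7 × 46^0.639 ≈ 80.84 kt.
V₂: ΔP = 51, V ≈ 7 × 51^0.639 ≈ 86.34 kt.
ΔV over 6 h = 5.50 kt → 24 h equivalent = 5.50 × 24/6 ≈ 22.00 kt.
22 kt < 30 kt ⇒ not rapid intensification.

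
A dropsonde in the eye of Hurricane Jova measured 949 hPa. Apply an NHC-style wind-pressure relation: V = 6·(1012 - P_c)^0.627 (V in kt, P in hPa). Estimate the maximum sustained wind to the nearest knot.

ΔP = 1012 − 949 = 63 hPa.
63^0.627 ≈ 13.433.
V ≈ 6 × 13.433 ≈ 80.6 kt.

81 kt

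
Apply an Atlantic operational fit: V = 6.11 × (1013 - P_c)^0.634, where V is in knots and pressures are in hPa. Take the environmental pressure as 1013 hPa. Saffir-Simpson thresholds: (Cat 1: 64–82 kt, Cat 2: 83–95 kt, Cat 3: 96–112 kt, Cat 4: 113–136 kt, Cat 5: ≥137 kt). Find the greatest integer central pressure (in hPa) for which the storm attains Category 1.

972 hPa

Category 1 begins at V = 64 kt.
Required ΔP = (64/6.11)^(1/0.634) = 10.475^1.577 ≈ 40.65 hPa.
P_c ≤ 1013 − 40.65 = 972.35, so the highest integer P_c is 972 hPa.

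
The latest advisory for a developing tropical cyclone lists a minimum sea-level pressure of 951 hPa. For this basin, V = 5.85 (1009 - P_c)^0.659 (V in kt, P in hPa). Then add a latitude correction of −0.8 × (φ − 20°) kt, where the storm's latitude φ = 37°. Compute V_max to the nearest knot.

ΔP = 1009 − 951 = 58 hPa.
58^0.659 ≈ 14.524.
V ≈ 5.85 × 14.524 ≈ 85.0 kt.
Latitude correction: −0.8 × (37 − 20) = -13.6 kt.
Corrected V ≈ 71.4 kt → 71 kt.

71 kt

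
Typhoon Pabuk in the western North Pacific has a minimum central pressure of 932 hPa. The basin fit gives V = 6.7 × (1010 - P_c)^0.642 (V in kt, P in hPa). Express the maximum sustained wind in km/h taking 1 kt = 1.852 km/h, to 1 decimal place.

203.4 km/h

ΔP = 1010 − 932 = 78 hPa.
V ≈ 6.7 × 78^0.642 = 6.7 × 16.396 ≈ 109.850 kt.
109.850 × 1.852 ≈ 203.44 km/h → 203.4 km/h.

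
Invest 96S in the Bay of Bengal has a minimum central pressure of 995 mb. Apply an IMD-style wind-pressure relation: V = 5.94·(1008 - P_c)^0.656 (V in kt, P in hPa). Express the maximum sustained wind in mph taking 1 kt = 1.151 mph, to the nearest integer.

ΔP = 1008 − 995 = 13 mb.
V ≈ 5.94 × 13^0.656 = 5.94 × 5.380 ≈ 31.955 kt.
31.955 × 1.151 ≈ 36.78 mph → 37 mph.

37 mph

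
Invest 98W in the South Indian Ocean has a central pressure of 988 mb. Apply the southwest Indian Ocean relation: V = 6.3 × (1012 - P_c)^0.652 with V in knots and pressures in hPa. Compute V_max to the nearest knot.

ΔP = 1012 − 988 = 24 mb.
24^0.652 ≈ 7.941.
V ≈ 6.3 × 7.941 ≈ 50.0 kt.

50 kt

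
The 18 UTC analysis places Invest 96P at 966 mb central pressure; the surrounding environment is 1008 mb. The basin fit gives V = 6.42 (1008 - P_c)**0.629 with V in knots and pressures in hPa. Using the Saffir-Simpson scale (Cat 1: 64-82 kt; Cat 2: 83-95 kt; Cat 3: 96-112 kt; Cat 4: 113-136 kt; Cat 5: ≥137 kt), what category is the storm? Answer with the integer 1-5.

1

ΔP = 1008 − 966 = 42 mb.
V ≈ 6.42 × 42^0.629 = 6.42 × 10.50 ≈ 67 kt.
67 kt falls in the Category 1 band.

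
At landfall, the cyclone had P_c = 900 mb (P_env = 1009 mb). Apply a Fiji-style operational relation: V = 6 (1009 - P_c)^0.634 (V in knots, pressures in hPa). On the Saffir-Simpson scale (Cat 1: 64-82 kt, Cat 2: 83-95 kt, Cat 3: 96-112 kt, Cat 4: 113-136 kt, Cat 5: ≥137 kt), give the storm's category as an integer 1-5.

ΔP = 1009 − 900 = 109 mb.
V ≈ 6 × 109^0.634 = 6 × 19.58 ≈ 117 kt.
117 kt falls in the Category 4 band.

4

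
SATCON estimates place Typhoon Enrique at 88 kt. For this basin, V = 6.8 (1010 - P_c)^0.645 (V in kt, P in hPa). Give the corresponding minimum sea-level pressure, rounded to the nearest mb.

957 mb

ΔP = (V / 6.8)^(1/0.645) = (88/6.8)^1.550.
88/6.8 = 12.941; 12.941^1.550 ≈ 52.97 mb.
P_c = 1010 − 52.97 = 957.03 ≈ 957 mb.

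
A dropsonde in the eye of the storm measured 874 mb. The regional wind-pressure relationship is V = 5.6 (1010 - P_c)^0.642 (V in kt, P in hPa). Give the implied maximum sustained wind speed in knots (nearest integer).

131 kt

ΔP = 1010 − 874 = 136 mb.
136^0.642 ≈ 23.428.
V ≈ 5.6 × 23.428 ≈ 131.2 kt.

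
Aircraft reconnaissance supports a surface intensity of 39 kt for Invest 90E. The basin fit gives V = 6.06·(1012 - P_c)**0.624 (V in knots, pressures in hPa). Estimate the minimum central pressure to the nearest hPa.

992 hPa

ΔP = (V / 6.06)^(1/0.624) = (39/6.06)^1.603.
39/6.06 = 6.436; 6.436^1.603 ≈ 19.76 hPa.
P_c = 1012 − 19.76 = 992.24 ≈ 992 hPa.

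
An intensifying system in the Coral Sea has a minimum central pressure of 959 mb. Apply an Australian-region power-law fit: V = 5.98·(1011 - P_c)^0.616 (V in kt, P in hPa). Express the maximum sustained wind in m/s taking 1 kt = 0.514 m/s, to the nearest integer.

ΔP = 1011 − 959 = 52 mb.
V ≈ 5.98 × 52^0.616 = 5.98 × 11.404 ≈ 68.196 kt.
68.196 × 0.514 ≈ 35.05 m/s → 35 m/s.

35 m/s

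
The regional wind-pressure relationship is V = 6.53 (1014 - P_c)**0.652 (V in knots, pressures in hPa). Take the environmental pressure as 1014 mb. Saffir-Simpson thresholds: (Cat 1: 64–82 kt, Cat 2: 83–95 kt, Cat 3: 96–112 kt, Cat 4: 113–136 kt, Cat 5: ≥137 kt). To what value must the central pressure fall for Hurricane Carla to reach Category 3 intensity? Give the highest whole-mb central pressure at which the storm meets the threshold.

952 mb

Category 3 begins at V = 96 kt.
Required ΔP = (96/6.53)^(1/0.652) = 14.701^1.534 ≈ 61.72 mb.
P_c ≤ 1014 − 61.72 = 952.28, so the highest integer P_c is 952 mb.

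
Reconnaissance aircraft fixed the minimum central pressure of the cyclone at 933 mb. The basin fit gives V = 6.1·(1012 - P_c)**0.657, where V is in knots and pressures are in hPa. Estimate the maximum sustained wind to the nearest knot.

ΔP = 1012 − 933 = 79 mb.
79^0.657 ≈ 17.650.
V ≈ 6.1 × 17.650 ≈ 107.7 kt.

108 kt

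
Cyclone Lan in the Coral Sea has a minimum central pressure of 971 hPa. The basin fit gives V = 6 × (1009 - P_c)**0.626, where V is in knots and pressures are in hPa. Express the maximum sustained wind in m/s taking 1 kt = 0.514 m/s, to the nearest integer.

30 m/s

ΔP = 1009 − 971 = 38 hPa.
V ≈ 6 × 38^0.626 = 6 × 9.749 ≈ 58.492 kt.
58.492 × 0.514 ≈ 30.06 m/s → 30 m/s.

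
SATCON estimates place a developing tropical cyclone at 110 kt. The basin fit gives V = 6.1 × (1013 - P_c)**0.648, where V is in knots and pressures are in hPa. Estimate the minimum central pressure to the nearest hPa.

926 hPa

ΔP = (V / 6.1)^(1/0.648) = (110/6.1)^1.543.
110/6.1 = 18.033; 18.033^1.543 ≈ 86.77 hPa.
P_c = 1013 − 86.77 = 926.23 ≈ 926 hPa.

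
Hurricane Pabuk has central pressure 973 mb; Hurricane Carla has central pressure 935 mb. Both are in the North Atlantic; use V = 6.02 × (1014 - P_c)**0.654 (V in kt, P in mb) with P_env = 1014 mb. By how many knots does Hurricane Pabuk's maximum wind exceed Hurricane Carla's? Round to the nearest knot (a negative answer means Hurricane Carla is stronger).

-37 kt

Hurricane Pabuk: ΔP = 41; V ≈ 6.02 × 41^0.654 ≈ 68.29 kt.
Hurricane Carla: ΔP = 79; V ≈ 6.02 × 79^0.654 ≈ 104.87 kt.
Difference ≈ 68.29 − 104.87 = -36.58 → -37 kt.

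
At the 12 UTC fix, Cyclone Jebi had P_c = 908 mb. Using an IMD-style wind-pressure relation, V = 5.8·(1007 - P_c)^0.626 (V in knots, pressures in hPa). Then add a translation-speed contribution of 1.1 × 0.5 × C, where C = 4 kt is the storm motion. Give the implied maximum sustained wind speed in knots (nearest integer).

ΔP = 1007 − 908 = 99 mb.
99^0.626 ≈ 17.753.
V ≈ 5.8 × 17.753 ≈ 103.0 kt.
Translation term: 1.1 × 0.5 × 4 = 2.2 kt.
Corrected V ≈ 105.2 kt → 105 kt.

105 kt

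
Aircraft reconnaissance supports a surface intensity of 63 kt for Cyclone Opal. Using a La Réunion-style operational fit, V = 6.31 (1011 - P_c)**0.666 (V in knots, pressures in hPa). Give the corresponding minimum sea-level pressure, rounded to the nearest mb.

ΔP = (V / 6.31)^(1/0.666) = (63/6.31)^1.502.
63/6.31 = 9.984; 9.984^1.502 ≈ 31.66 mb.
P_c = 1011 − 31.66 = 979.34 ≈ 979 mb.

979 mb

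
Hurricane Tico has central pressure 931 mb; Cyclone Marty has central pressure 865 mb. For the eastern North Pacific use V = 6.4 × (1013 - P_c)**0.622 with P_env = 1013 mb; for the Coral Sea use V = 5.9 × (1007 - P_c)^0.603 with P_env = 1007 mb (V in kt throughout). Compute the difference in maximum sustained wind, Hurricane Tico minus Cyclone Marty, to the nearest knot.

Hurricane Tico: ΔP = 82; V ≈ 6.4 × 82^0.622 ≈ 99.21 kt.
Cyclone Marty: ΔP = 142; V ≈ 5.9 × 142^0.603 ≈ 117.13 kt.
Difference ≈ 99.21 − 117.13 = -17.92 → -18 kt.

-18 kt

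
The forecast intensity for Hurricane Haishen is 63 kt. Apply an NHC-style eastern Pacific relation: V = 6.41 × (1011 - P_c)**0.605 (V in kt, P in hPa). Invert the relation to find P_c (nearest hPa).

967 hPa

ΔP = (V / 6.41)^(1/0.605) = (63/6.41)^1.653.
63/6.41 = 9.828; 9.828^1.653 ≈ 43.70 hPa.
P_c = 1011 − 43.70 = 967.30 ≈ 967 hPa.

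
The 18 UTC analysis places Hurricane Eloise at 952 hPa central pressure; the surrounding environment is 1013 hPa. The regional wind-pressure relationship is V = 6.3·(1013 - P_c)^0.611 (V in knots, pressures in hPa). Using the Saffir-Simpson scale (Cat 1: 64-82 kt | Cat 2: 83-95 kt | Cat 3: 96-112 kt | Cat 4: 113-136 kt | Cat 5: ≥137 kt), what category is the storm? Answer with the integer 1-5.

ΔP = 1013 − 952 = 61 hPa.
V ≈ 6.3 × 61^0.611 = 6.3 × 12.33 ≈ 78 kt.
78 kt falls in the Category 1 band.

1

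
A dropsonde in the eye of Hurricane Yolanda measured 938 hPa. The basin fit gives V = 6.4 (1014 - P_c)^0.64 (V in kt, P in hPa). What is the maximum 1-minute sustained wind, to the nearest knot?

102 kt

ΔP = 1014 − 938 = 76 hPa.
76^0.64 ≈ 15.985.
V ≈ 6.4 × 15.985 ≈ 102.3 kt.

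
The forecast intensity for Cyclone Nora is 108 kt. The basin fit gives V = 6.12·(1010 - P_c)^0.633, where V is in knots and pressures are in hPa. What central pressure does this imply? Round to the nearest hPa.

917 hPa

ΔP = (V / 6.12)^(1/0.633) = (108/6.12)^1.580.
108/6.12 = 17.647; 17.647^1.580 ≈ 93.21 hPa.
P_c = 1010 − 93.21 = 916.79 ≈ 917 hPa.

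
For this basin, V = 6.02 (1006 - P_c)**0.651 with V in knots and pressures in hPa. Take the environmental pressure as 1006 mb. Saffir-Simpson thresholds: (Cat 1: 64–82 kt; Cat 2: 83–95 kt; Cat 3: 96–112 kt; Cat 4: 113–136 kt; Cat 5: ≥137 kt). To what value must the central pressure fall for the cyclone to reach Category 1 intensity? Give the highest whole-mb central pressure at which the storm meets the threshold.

Category 1 begins at V = 64 kt.
Required ΔP = (64/6.02)^(1/0.651) = 10.631^1.536 ≈ 37.75 mb.
P_c ≤ 1006 − 37.75 = 968.25, so the highest integer P_c is 968 mb.

968 mb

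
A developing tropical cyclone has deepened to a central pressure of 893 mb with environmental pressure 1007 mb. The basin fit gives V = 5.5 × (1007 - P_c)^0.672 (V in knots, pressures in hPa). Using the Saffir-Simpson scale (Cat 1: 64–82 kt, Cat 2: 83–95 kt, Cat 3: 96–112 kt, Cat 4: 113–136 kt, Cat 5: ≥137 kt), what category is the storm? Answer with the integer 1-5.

4

ΔP = 1007 − 893 = 114 mb.
V ≈ 5.5 × 114^0.672 = 5.5 × 24.11 ≈ 133 kt.
133 kt falls in the Category 4 band.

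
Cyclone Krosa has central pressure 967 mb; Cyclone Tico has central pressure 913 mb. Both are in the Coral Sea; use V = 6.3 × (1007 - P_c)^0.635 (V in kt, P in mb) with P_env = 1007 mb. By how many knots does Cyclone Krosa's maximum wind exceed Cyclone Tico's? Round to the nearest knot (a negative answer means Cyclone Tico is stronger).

-47 kt

Cyclone Krosa: ΔP = 40; V ≈ 6.3 × 40^0.635 ≈ 65.56 kt.
Cyclone Tico: ΔP = 94; V ≈ 6.3 × 94^0.635 ≈ 112.79 kt.
Difference ≈ 65.56 − 112.79 = -47.23 → -47 kt.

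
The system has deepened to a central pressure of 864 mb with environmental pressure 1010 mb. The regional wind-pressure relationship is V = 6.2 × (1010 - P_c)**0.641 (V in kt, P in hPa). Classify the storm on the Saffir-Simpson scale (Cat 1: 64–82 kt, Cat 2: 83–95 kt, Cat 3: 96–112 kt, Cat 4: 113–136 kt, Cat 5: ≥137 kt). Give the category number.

5

ΔP = 1010 − 864 = 146 mb.
V ≈ 6.2 × 146^0.641 = 6.2 × 24.40 ≈ 151 kt.
151 kt falls in the Category 5 band.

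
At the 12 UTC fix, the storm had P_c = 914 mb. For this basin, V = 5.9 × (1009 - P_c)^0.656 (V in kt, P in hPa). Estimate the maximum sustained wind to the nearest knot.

117 kt

ΔP = 1009 − 914 = 95 mb.
95^0.656 ≈ 19.833.
V ≈ 5.9 × 19.833 ≈ 117.0 kt.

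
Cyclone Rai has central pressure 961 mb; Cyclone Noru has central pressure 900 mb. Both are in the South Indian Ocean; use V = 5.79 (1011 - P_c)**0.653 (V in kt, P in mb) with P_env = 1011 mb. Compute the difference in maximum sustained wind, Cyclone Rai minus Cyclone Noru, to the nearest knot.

-51 kt

Cyclone Rai: ΔP = 50; V ≈ 5.79 × 50^0.653 ≈ 74.49 kt.
Cyclone Noru: ΔP = 111; V ≈ 5.79 × 111^0.653 ≈ 125.39 kt.
Difference ≈ 74.49 − 125.39 = -50.90 → -51 kt.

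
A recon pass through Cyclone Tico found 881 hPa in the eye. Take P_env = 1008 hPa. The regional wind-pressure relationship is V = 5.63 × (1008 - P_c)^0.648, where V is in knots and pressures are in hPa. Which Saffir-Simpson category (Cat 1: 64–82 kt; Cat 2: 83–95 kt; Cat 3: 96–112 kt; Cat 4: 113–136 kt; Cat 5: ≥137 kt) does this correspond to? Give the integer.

4

ΔP = 1008 − 881 = 127 hPa.
V ≈ 5.63 × 127^0.648 = 5.63 × 23.08 ≈ 130 kt.
130 kt falls in the Category 4 band.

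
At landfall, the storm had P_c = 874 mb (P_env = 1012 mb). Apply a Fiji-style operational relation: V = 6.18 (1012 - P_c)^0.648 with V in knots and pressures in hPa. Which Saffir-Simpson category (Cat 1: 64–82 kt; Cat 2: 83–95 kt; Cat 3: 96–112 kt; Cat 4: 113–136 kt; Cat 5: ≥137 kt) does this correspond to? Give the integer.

5

ΔP = 1012 − 874 = 138 mb.
V ≈ 6.18 × 138^0.648 = 6.18 × 24.36 ≈ 151 kt.
151 kt falls in the Category 5 band.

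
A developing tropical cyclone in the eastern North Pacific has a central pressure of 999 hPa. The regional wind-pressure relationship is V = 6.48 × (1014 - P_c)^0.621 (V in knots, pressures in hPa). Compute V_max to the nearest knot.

35 kt

ΔP = 1014 − 999 = 15 hPa.
15^0.621 ≈ 5.375.
V ≈ 6.48 × 5.375 ≈ 34.8 kt.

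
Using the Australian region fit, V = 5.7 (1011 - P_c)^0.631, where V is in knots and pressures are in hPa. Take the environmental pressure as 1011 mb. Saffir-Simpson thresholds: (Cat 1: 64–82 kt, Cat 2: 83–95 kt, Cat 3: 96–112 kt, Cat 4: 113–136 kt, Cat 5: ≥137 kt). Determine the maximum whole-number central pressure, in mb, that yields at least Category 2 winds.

941 mb

Category 2 begins at V = 83 kt.
Required ΔP = (83/5.7)^(1/0.631) = 14.561^1.585 ≈ 69.73 mb.
P_c ≤ 1011 − 69.73 = 941.27, so the highest integer P_c is 941 mb.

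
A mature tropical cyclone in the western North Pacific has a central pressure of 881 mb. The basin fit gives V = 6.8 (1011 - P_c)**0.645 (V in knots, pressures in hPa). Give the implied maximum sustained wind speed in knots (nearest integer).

ΔP = 1011 − 881 = 130 mb.
130^0.645 ≈ 23.094.
V ≈ 6.8 × 23.094 ≈ 157.0 kt.

157 kt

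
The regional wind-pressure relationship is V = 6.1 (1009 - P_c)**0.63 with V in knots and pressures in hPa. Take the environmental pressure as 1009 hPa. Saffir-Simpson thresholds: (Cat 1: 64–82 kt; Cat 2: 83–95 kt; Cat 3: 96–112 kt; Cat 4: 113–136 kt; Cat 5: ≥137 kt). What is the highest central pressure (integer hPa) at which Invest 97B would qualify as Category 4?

Category 4 begins at V = 113 kt.
Required ΔP = (113/6.1)^(1/0.63) = 18.525^1.587 ≈ 102.87 hPa.
P_c ≤ 1009 − 102.87 = 906.13, so the highest integer P_c is 906 hPa.

906 hPa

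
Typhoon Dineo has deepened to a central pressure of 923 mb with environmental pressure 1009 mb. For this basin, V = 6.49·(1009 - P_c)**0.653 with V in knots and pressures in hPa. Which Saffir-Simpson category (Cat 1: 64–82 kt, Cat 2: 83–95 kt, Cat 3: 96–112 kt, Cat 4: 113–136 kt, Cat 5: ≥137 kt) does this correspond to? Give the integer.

4

ΔP = 1009 − 923 = 86 mb.
V ≈ 6.49 × 86^0.653 = 6.49 × 18.33 ≈ 119 kt.
119 kt falls in the Category 4 band.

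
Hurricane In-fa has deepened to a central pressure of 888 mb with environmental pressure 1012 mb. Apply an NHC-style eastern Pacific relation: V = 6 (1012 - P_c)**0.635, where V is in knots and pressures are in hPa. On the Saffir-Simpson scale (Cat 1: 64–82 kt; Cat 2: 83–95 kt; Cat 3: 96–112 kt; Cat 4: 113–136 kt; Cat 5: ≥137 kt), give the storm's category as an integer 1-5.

ΔP = 1012 − 888 = 124 mb.
V ≈ 6 × 124^0.635 = 6 × 21.35 ≈ 128 kt.
128 kt falls in the Category 4 band.

4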